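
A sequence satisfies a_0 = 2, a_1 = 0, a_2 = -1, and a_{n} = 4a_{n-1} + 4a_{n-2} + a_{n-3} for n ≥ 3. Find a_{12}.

The ordinary generating function has denominator 1 - 4t - 4t^2 - t^3.
Iterating the recurrence: a_0,…,a_{12} = 2, 0, -1, -2, -12, -57, -278, -1352, -6577, -31994, -155636, -757097, -3682926.

-3682926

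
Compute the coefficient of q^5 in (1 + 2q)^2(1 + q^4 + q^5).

(1 + 2q)^2 has coefficients 1,4,4 for degrees 0…2.
(1 + q^4 + q^5) has coefficients 1,0,0,0,1,1 for degrees 0…5.
[q^5] = 1·1 + 4·1 + 4·0 = 5.

5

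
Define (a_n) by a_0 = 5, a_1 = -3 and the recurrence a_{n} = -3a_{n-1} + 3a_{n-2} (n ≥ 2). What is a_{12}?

13388085

The ordinary generating function has denominator 1 + 3z - 3z^2.
Iterating the recurrence: a_0,…,a_{12} = 5, -3, 24, -81, 315, -1188, 4509, -17091, 64800, -245673, 931419, -3531276, 13388085.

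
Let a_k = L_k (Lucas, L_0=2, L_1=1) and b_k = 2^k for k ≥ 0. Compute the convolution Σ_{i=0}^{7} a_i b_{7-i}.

645

The convolution is the t^7 coefficient of A(t)B(t).
Σ = 2·128 + 1·64 + 3·32 + 4·16 + 7·8 + 11·4 + 18·2 + 29·1 = 645.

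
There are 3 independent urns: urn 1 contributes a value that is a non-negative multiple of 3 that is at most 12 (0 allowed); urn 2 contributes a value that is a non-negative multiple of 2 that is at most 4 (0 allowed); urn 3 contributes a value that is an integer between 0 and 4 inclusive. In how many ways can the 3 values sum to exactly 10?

5

The generating function for the choices is (1 + q³ + q⁶ + q⁹ + q¹²)·(1 + q² + q⁴)·(1 + q + q² + q³ + q⁴); the count is [q¹⁰].
(1 + q³ + q⁶ + q⁹ + q¹²) has coefficients 1,0,0,1,0,0,1,0,0,1,0 for degrees 0…10.
(1 + q² + q⁴) has coefficients 1,0,1,0,1,0,0,0,0,0,0 for degrees 0…10.
Finally multiplying by (1 + q + q² + q³ + q⁴), the product of all factors after the first has coefficients 1,1,2,2,3,2,2,1,1,0,0 for degrees 0…10.
[q¹⁰] = 1·0 + 1·1 + 1·3 + 1·1 = 5.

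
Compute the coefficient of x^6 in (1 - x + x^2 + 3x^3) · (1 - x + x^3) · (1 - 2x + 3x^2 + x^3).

(1 - x + x^2 + 3x^3) has coefficients 1,-1,1,3 for degrees 0…3.
(1 - x + x^3) has coefficients 1,-1,0,1,0,0,0 for degrees 0…6.
Finally multiplying by (1 - 2x + 3x^2 + x^3), the product of all factors after the first has coefficients 1,-3,5,-1,-3,3,1 for degrees 0…6.
[x^6] = 1·1 − 1·3 + 1·(-3) + 3·(-1) = -8.

-8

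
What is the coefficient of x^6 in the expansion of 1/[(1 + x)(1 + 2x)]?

Partial fractions give a closed form: a_n = (-1)·(-1)^n + (2)·(-2)^n.
At n = 6: a_6 = 127.

127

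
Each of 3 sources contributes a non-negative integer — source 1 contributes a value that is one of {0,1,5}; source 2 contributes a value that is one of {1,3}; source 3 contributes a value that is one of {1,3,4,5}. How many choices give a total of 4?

The generating function for the choices is (1 + t + t⁵)·(t + t³)·(t + t³ + t⁴ + t⁵); the count is [t⁴].
(1 + t + t⁵) has coefficients 1,1,0,0,0 for degrees 0…4.
(t + t³) has coefficients 0,1,0,1,0 for degrees 0…4.
Finally multiplying by (t + t³ + t⁴ + t⁵), the product of all factors after the first has coefficients 0,0,1,0,2 for degrees 0…4.
[t⁴] = 1·2 + 1·0 = 2.

2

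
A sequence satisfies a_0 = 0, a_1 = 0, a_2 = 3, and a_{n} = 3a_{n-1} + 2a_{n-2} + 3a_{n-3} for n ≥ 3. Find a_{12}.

1303818

The ordinary generating function has denominator 1 - 3x - 2x^2 - 3x^3.
Iterating the recurrence: a_0,…,a_{12} = 0, 0, 3, 9, 33, 126, 471, 1764, 6612, 24777, 92847, 347931, 1303818.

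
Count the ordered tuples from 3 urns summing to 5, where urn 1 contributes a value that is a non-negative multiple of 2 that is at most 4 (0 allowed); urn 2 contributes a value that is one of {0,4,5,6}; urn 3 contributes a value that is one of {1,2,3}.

The generating function for the choices is (1 + q² + q⁴)·(1 + q⁴ + q⁵ + q⁶)·(q + q² + q³); the count is [q⁵].
(1 + q² + q⁴) has coefficients 1,0,1,0,1 for degrees 0…4.
(1 + q⁴ + q⁵ + q⁶) has coefficients 1,0,0,0,1,1 for degrees 0…5.
Finally multiplying by (q + q² + q³), the product of all factors after the first has coefficients 0,1,1,1,0,1 for degrees 0…5.
[q⁵] = 1·1 + 1·1 + 1·1 = 3.

3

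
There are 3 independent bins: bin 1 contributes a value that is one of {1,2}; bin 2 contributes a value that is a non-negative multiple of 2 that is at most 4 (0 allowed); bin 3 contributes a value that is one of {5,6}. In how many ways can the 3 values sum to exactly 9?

2

The generating function for the choices is (q + q^2)·(1 + q^2 + q^4)·(q^5 + q^6); the count is [q^9].
(q + q^2) has coefficients 0,1,1 for degrees 0…2.
(1 + q^2 + q^4) has coefficients 1,0,1,0,1,0,0,0,0,0 for degrees 0…9.
Finally multiplying by (q^5 + q^6), the product of all factors after the first has coefficients 0,0,0,0,0,1,1,1,1,1 for degrees 0…9.
[q^9] = 1·1 + 1·1 = 2.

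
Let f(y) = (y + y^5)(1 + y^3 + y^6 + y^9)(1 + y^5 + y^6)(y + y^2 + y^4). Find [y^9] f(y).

(y + y^5) has coefficients 0,1,0,0,0,1 for degrees 0…5.
(1 + y^3 + y^6 + y^9) has coefficients 1,0,0,1,0,0,1,0,0,1 for degrees 0…9.
Multiplying by (1 + y^5 + y^6) gives running coefficients 1,0,0,1,0,1,2,0,1,2 for degrees 0…9.
Finally multiplying by (y + y^2 + y^4), the product of all factors after the first has coefficients 0,1,1,0,2,1,1,4,2,2 for degrees 0…9.
[y^9] = 1·2 + 1·2 = 4.

4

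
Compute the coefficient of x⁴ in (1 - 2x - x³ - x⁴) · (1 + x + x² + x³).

-4

(1 - 2x - x³ - x⁴) has coefficients 1,-2,0,-1,-1 for degrees 0…4.
(1 + x + x² + x³) has coefficients 1,1,1,1,0 for degrees 0…4.
[x⁴] = 1·0 − 2·1 − 1·1 − 1·1 = -4.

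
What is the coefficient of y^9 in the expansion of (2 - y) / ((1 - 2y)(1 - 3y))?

The denominator gives the recurrence a_n = 5a_(n−1) − 6a_(n−2) for n ≥ 2; the numerator fixes a_0 = 2, a_1 = 9.
Iterating: 2, 9, 33, 111, 357, 1119, 3453, 10551, 32037, 96879, so a_9 = 96879.

96879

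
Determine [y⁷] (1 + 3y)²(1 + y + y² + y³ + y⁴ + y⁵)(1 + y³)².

48

(1 + 3y)² has coefficients 1,6,9 for degrees 0…2.
(1 + y + y² + y³ + y⁴ + y⁵) has coefficients 1,1,1,1,1,1,0,0 for degrees 0…7.
Finally multiplying by (1 + y³)², the product of all factors after the first has coefficients 1,1,1,3,3,3,3,3 for degrees 0…7.
[y⁷] = 1·3 + 6·3 + 9·3 = 48.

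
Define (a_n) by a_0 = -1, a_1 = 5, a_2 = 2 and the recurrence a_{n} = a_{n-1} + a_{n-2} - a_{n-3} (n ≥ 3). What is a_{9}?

The ordinary generating function has denominator 1 - t - t^2 + t^3.
Iterating the recurrence: a_0,…,a_{9} = -1, 5, 2, 8, 5, 11, 8, 14, 11, 17.

17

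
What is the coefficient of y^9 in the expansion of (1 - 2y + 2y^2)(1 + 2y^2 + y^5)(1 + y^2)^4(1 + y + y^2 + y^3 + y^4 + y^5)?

(1 - 2y + 2y^2) has coefficients 1,-2,2 for degrees 0…2.
(1 + 2y^2 + y^5) has coefficients 1,0,2,0,0,1,0,0,0,0 for degrees 0…9.
Multiplying by (1 + y^2)^4 gives running coefficients 1,0,6,0,14,1,16,4,9,6 for degrees 0…9.
Finally multiplying by (1 + y + y^2 + y^3 + y^4 + y^5), the product of all factors after the first has coefficients 1,1,7,7,21,22,37,41,44,50 for degrees 0…9.
[y^9] = 1·50 − 2·44 + 2·41 = 44.

44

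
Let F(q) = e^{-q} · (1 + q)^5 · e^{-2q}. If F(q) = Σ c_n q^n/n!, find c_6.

-621

The EGF product rule gives c_6 = Σ_{k_1+k_2+k_3=6} C(6; k_1,k_2,k_3) · ∏ g_i(k_i), where e^{-q} gives (-1)^k; (1+q)^5 gives the falling factorial (5)_k; e^{-2q} gives (-2)^k.
g_1(k) for k = 0…6: 1, -1, 1, -1, 1, -1, 1.
g_2(k) for k = 0…6: 1, 5, 20, 60, 120, 120, 0.
g_3(k) for k = 0…6: 1, -2, 4, -8, 16, -32, 64.
First combine the last two factors: h(k) = Σ_j C(k,j)·g_2(j)·g_3(k−j) for k = 0…6: 1, 3, 4, -8, -24, 88, 64.
c_6 = Σ_k C(6,k)·g_1(k)·h(6−k) = 1·1·64 + 6·(-1)·88 + 15·1·(-24) + 20·(-1)·(-8) + 15·1·4 + 6·(-1)·3 + 1·1·1 = 64 − 528 − 360 + 160 + 60 − 18 + 1 = -621.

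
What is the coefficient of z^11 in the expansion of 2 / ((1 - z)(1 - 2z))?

Partial fractions give a closed form: a_n = (-2)·1^n + (4)·2^n.
At n = 11: a_11 = 8190.

8190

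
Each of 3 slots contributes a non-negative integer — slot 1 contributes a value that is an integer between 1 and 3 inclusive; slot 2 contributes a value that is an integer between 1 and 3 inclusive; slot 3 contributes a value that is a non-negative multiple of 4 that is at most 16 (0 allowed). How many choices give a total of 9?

2

The generating function for the choices is (z + z^2 + z^3)·(z + z^2 + z^3)·(1 + z^4 + z^8 + z^12 + z^16); the count is [z^9].
(z + z^2 + z^3) has coefficients 0,1,1,1 for degrees 0…3.
(z + z^2 + z^3) has coefficients 0,1,1,1,0,0,0,0,0,0 for degrees 0…9.
Finally multiplying by (1 + z^4 + z^8 + z^12 + z^16), the product of all factors after the first has coefficients 0,1,1,1,0,1,1,1,0,1 for degrees 0…9.
[z^9] = 1·0 + 1·1 + 1·1 = 2.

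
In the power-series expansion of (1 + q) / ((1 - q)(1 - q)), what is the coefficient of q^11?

23

The denominator gives the recurrence a_n = 2a_(n−1) − a_(n−2) for n ≥ 2; the numerator fixes a_0 = 1, a_1 = 3.
Iterating: 1, 3, 5, 7, 9, 11, 13, 15, 17, 19, 21, 23, so a_11 = 23.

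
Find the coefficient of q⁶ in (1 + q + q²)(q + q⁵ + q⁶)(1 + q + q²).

3

(1 + q + q²) has coefficients 1,1,1 for degrees 0…2.
(q + q⁵ + q⁶) has coefficients 0,1,0,0,0,1,1 for degrees 0…6.
Finally multiplying by (1 + q + q²), the product of all factors after the first has coefficients 0,1,1,1,0,1,2 for degrees 0…6.
[q⁶] = 1·2 + 1·1 + 1·0 = 3.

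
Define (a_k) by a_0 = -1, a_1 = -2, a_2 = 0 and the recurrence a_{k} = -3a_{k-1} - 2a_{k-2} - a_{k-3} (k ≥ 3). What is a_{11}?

4475

The ordinary generating function has denominator 1 + 3q + 2q^2 + q^3.
Iterating the recurrence: a_0,…,a_{11} = -1, -2, 0, 5, -13, 29, -66, 153, -356, 828, -1925, 4475.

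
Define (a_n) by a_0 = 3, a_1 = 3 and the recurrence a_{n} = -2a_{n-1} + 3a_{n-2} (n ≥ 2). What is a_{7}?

The ordinary generating function has denominator 1 + 2x - 3x^2.
Iterating the recurrence: a_0,…,a_{7} = 3, 3, 3, 3, 3, 3, 3, 3.

3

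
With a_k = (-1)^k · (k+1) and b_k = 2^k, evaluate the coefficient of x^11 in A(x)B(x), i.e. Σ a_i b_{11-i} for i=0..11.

The convolution is the t^11 coefficient of A(t)B(t).
Σ = 1·2048 − 2·1024 + 3·512 − 4·256 + 5·128 − 6·64 + 7·32 − 8·16 + 9·8 − 10·4 + 11·2 − 12·1 = 906.

906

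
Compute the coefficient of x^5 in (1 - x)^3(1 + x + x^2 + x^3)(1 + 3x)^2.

(1 - x)^3 has coefficients 1,-3,3,-1 for degrees 0…3.
(1 + x + x^2 + x^3) has coefficients 1,1,1,1,0,0 for degrees 0…5.
Finally multiplying by (1 + 3x)^2, the product of all factors after the first has coefficients 1,7,16,16,15,9 for degrees 0…5.
[x^5] = 1·9 − 3·15 + 3·16 − 1·16 = -4.

-4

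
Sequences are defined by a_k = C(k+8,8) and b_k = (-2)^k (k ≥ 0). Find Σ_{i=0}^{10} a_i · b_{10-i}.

20498

This is [x^10] in the product of the two ordinary generating functions.
Σ = 1·1024 + 9·(-512) + 45·256 + 165·(-128) + 495·64 + 1287·(-32) + 3003·16 + 6435·(-8) + 12870·4 + 24310·(-2) + 43758·1 = 20498.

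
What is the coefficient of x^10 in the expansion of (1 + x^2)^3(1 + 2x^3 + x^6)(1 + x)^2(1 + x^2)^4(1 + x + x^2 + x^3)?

(1 + x^2)^3 has coefficients 1,0,3,0,3,0,1 for degrees 0…6.
(1 + 2x^3 + x^6) has coefficients 1,0,0,2,0,0,1,0,0,0,0 for degrees 0…10.
Multiplying by (1 + x)^2 gives running coefficients 1,2,1,2,4,2,1,2,1,0,0 for degrees 0…10.
Multiplying by (1 + x^2)^4 gives running coefficients 1,2,5,10,14,22,27,30,34,30,27 for degrees 0…10.
Finally multiplying by (1 + x + x^2 + x^3), the product of all factors after the first has coefficients 1,3,8,18,31,51,73,93,113,121,121 for degrees 0…10.
[x^10] = 1·121 + 3·113 + 3·73 + 1·31 = 710.

710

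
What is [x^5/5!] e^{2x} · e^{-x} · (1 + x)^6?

4051

The EGF product rule gives c_5 = Σ_{k_1+k_2+k_3=5} C(5; k_1,k_2,k_3) · ∏ g_i(k_i), where e^{2x} gives (2)^k; e^{-x} gives (-1)^k; (1+x)^6 gives the falling factorial (6)_k.
g_1(k) for k = 0…5: 1, 2, 4, 8, 16, 32.
g_2(k) for k = 0…5: 1, -1, 1, -1, 1, -1.
g_3(k) for k = 0…5: 1, 6, 30, 120, 360, 720.
First combine the last two factors: h(k) = Σ_j C(k,j)·g_2(j)·g_3(k−j) for k = 0…5: 1, 5, 19, 47, 37, -151.
c_5 = Σ_k C(5,k)·g_1(k)·h(5−k) = 1·1·(-151) + 5·2·37 + 10·4·47 + 10·8·19 + 5·16·5 + 1·32·1 = −151 + 370 + 1880 + 1520 + 400 + 32 = 4051.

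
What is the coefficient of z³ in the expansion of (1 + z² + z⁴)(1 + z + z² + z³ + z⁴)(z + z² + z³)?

(1 + z² + z⁴) has coefficients 1,0,1,0 for degrees 0…3.
(1 + z + z² + z³ + z⁴) has coefficients 1,1,1,1 for degrees 0…3.
Finally multiplying by (z + z² + z³), the product of all factors after the first has coefficients 0,1,2,3 for degrees 0…3.
[z³] = 1·3 + 1·1 = 4.

4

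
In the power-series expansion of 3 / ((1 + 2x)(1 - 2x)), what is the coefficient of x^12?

12288

Partial fractions give a closed form: a_n = (3/2)·(-2)^n + (3/2)·2^n.
At n = 12: a_12 = 12288.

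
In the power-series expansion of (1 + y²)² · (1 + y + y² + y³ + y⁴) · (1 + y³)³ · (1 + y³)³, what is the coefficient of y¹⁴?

(1 + y²)² has coefficients 1,0,2,0,1 for degrees 0…4.
(1 + y + y² + y³ + y⁴) has coefficients 1,1,1,1,1,0,0,0,0,0,0,0,0,0,0 for degrees 0…14.
Multiplying by (1 + y³)³ gives running coefficients 1,1,1,4,4,3,6,6,3,4,4,1,1,1,0 for degrees 0…14.
Finally multiplying by (1 + y³)³, the product of all factors after the first has coefficients 1,1,1,7,7,6,21,21,15,35,35,20,35,35,15 for degrees 0…14.
[y¹⁴] = 1·15 + 2·35 + 1·35 = 120.

120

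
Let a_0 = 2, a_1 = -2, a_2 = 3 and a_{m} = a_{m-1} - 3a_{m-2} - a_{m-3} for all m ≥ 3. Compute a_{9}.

The ordinary generating function has denominator 1 - y + 3y^2 + y^3.
Iterating the recurrence: a_0,…,a_{9} = 2, -2, 3, 7, 0, -24, -31, 41, 158, 66.

66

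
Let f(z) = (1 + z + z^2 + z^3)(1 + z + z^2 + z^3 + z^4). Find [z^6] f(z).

(1 + z + z^2 + z^3) has coefficients 1,1,1,1 for degrees 0…3.
(1 + z + z^2 + z^3 + z^4) has coefficients 1,1,1,1,1,0,0 for degrees 0…6.
[z^6] = 1·0 + 1·0 + 1·1 + 1·1 = 2.

2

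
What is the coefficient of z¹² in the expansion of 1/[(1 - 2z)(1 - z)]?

8191

Partial fractions give a closed form: a_n = (2)·2^n + (-1)·1^n.
At n = 12: a_12 = 8191.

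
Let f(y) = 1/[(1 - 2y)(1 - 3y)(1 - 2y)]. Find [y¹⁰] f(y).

502769

The denominator gives the recurrence a_n = 7a_(n−1) − 16a_(n−2) + 12a_(n−3) for n ≥ 3; the numerator fixes a_0 = 1, a_1 = 7, a_2 = 33.
Iterating: 1, 7, 33, 131, 473, 1611, 5281, 16867, 52905, 163835, 502769, so a_10 = 502769.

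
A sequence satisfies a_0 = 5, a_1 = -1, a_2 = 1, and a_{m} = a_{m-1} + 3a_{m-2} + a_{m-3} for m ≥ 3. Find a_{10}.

The ordinary generating function has denominator 1 - q - 3q^2 - q^3.
Iterating the recurrence: a_0,…,a_{10} = 5, -1, 1, 3, 5, 15, 33, 83, 197, 479, 1153.

1153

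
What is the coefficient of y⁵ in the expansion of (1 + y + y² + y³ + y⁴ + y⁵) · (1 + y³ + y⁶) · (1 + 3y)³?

101

(1 + y + y² + y³ + y⁴ + y⁵) has coefficients 1,1,1,1,1,1 for degrees 0…5.
(1 + y³ + y⁶) has coefficients 1,0,0,1,0,0 for degrees 0…5.
Finally multiplying by (1 + 3y)³, the product of all factors after the first has coefficients 1,9,27,28,9,27 for degrees 0…5.
[y⁵] = 1·27 + 1·9 + 1·28 + 1·27 + 1·9 + 1·1 = 101.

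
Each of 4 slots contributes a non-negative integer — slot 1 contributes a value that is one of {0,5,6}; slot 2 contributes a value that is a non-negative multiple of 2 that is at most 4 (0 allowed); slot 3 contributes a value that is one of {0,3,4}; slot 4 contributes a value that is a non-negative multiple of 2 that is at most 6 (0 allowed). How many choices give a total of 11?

9

The generating function for the choices is (1 + z^5 + z^6)·(1 + z^2 + z^4)·(1 + z^3 + z^4)·(1 + z^2 + z^4 + z^6); the count is [z^11].
(1 + z^5 + z^6) has coefficients 1,0,0,0,0,1,1 for degrees 0…6.
(1 + z^2 + z^4) has coefficients 1,0,1,0,1,0,0,0,0,0,0,0 for degrees 0…11.
Multiplying by (1 + z^3 + z^4) gives running coefficients 1,0,1,1,2,1,1,1,1,0,0,0 for degrees 0…11.
Finally multiplying by (1 + z^2 + z^4 + z^6), the product of all factors after the first has coefficients 1,0,2,1,4,2,5,3,5,3,4,2 for degrees 0…11.
[z^11] = 1·2 + 1·5 + 1·2 = 9.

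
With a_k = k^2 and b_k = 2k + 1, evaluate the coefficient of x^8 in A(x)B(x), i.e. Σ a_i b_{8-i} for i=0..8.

876

The convolution is the t^8 coefficient of A(t)B(t).
Σ = 0·17 + 1·15 + 4·13 + 9·11 + 16·9 + 25·7 + 36·5 + 49·3 + 64·1 = 876.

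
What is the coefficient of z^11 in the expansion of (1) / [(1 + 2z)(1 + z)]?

Partial fractions give a closed form: a_n = (2)·(-2)^n + (-1)·(-1)^n.
At n = 11: a_11 = -4095.

-4095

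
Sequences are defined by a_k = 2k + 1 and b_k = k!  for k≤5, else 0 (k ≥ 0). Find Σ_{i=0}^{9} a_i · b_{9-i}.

1488

Write out a_i and b_{9-i} for i = 0,…,9 and sum the products.
Σ = 1·0 + 3·0 + 5·0 + 7·0 + 9·120 + 11·24 + 13·6 + 15·2 + 17·1 + 19·1 = 1488.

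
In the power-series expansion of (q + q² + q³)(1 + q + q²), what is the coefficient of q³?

(q + q² + q³) has coefficients 0,1,1,1 for degrees 0…3.
(1 + q + q²) has coefficients 1,1,1,0 for degrees 0…3.
[q³] = 1·1 + 1·1 + 1·1 = 3.

3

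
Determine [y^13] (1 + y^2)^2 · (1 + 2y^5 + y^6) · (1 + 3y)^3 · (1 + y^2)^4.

1866

(1 + y^2)^2 has coefficients 1,0,2,0,1 for degrees 0…4.
(1 + 2y^5 + y^6) has coefficients 1,0,0,0,0,2,1,0,0,0,0,0,0,0 for degrees 0…13.
Multiplying by (1 + 3y)^3 gives running coefficients 1,9,27,27,0,2,19,63,81,27,0,0,0,0 for degrees 0…13.
Finally multiplying by (1 + y^2)^4, the product of all factors after the first has coefficients 1,9,31,63,114,164,185,269,266,408,465,521,562,416 for degrees 0…13.
[y^13] = 1·416 + 2·521 + 1·408 = 1866.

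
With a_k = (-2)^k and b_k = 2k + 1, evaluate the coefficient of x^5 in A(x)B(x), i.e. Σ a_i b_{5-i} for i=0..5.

-3

The convolution is the x^5 coefficient of A(x)B(x).
Σ = 1·11 − 2·9 + 4·7 − 8·5 + 16·3 − 32·1 = -3.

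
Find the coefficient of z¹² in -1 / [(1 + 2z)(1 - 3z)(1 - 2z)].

-953317

Partial fractions give a closed form: a_n = (-1/5)·(-2)^n + (-9/5)·3^n + (1)·2^n.
At n = 12: a_12 = -953317.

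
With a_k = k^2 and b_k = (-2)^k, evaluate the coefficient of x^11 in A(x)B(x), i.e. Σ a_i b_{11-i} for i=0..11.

The convolution is the x^11 coefficient of A(x)B(x).
Σ = 0·(-2048) + 1·1024 + 4·(-512) + 9·256 + 16·(-128) + 25·64 + 36·(-32) + 49·16 + 64·(-8) + 81·4 + 100·(-2) + 121·1 = 197.

197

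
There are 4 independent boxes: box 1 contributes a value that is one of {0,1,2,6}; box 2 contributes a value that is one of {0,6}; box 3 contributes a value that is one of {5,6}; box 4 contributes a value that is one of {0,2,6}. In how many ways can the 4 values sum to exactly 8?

The generating function for the choices is (1 + x + x^2 + x^6)·(1 + x^6)·(x^5 + x^6)·(1 + x^2 + x^6); the count is [x^8].
(1 + x + x^2 + x^6) has coefficients 1,1,1,0,0,0,1 for degrees 0…6.
(1 + x^6) has coefficients 1,0,0,0,0,0,1,0,0 for degrees 0…8.
Multiplying by (x^5 + x^6) gives running coefficients 0,0,0,0,0,1,1,0,0 for degrees 0…8.
Finally multiplying by (1 + x^2 + x^6), the product of all factors after the first has coefficients 0,0,0,0,0,1,1,1,1 for degrees 0…8.
[x^8] = 1·1 + 1·1 + 1·1 + 1·0 = 3.

3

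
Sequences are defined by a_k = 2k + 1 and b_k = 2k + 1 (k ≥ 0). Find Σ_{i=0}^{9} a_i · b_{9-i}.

Write out a_i and b_{9-i} for i = 0,…,9 and sum the products.
Σ = 1·19 + 3·17 + 5·15 + 7·13 + 9·11 + 11·9 + 13·7 + 15·5 + 17·3 + 19·1 = 670.

670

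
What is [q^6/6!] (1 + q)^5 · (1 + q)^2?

The EGF product rule gives c_6 = Σ_{k_1+k_2=6} C(6; k_1,k_2) · ∏ g_i(k_i), where (1+q)^5 gives the falling factorial (5)_k; (1+q)^2 gives the falling factorial (2)_k.
g_1(k) for k = 0…6: 1, 5, 20, 60, 120, 120, 0.
g_2(k) for k = 0…6: 1, 2, 2, 0, 0, 0, 0.
c_6 = Σ_k C(6,k)·g_1(k)·g_2(6−k) = 15·120·2 + 6·120·2 = 3600 + 1440 = 5040.

5040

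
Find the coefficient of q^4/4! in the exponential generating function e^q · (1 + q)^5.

The EGF product rule gives c_4 = Σ_{k_1+k_2=4} C(4; k_1,k_2) · ∏ g_i(k_i), where e^q gives (1)^k; (1+q)^5 gives the falling factorial (5)_k.
g_1(k) for k = 0…4: 1, 1, 1, 1, 1.
g_2(k) for k = 0…4: 1, 5, 20, 60, 120.
c_4 = Σ_k C(4,k)·g_1(k)·g_2(4−k) = 1·1·120 + 4·1·60 + 6·1·20 + 4·1·5 + 1·1·1 = 120 + 240 + 120 + 20 + 1 = 501.

501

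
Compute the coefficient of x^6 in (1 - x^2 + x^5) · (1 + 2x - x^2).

2

(1 - x^2 + x^5) has coefficients 1,0,-1,0,0,1 for degrees 0…5.
(1 + 2x - x^2) has coefficients 1,2,-1,0,0,0,0 for degrees 0…6.
[x^6] = 1·0 − 1·0 + 1·2 = 2.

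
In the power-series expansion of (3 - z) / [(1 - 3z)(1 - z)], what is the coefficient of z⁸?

Partial fractions give a closed form: a_n = (4)·3^n + (-1)·1^n.
At n = 8: a_8 = 26243.

26243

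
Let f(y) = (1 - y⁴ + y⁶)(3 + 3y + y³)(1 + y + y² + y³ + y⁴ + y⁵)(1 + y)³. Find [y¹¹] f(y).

15

(1 - y⁴ + y⁶) has coefficients 1,0,0,0,-1,0,1 for degrees 0…6.
(3 + 3y + y³) has coefficients 3,3,0,1,0,0,0,0,0,0,0,0 for degrees 0…11.
Multiplying by (1 + y + y² + y³ + y⁴ + y⁵) gives running coefficients 3,6,6,7,7,7,4,1,1,0,0,0 for degrees 0…11.
Finally multiplying by (1 + y)³, the product of all factors after the first has coefficients 3,15,33,46,52,55,53,41,23,10,4,1 for degrees 0…11.
[y¹¹] = 1·1 − 1·41 + 1·55 = 15.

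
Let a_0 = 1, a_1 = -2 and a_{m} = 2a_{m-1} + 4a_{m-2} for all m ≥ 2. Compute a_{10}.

The ordinary generating function has denominator 1 - 2x - 4x^2.
Iterating the recurrence: a_0,…,a_{10} = 1, -2, 0, -8, -16, -64, -192, -640, -2048, -6656, -21504.

-21504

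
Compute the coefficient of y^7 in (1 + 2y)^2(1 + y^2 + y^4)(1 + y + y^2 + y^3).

(1 + 2y)^2 has coefficients 1,4,4 for degrees 0…2.
(1 + y^2 + y^4) has coefficients 1,0,1,0,1,0,0,0 for degrees 0…7.
Finally multiplying by (1 + y + y^2 + y^3), the product of all factors after the first has coefficients 1,1,2,2,2,2,1,1 for degrees 0…7.
[y^7] = 1·1 + 4·1 + 4·2 = 13.

13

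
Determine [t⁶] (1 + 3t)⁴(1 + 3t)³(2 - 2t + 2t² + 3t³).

8505

(1 + 3t)⁴ has coefficients 1,12,54,108,81 for degrees 0…4.
(1 + 3t)³ has coefficients 1,9,27,27,0,0,0 for degrees 0…6.
Finally multiplying by (2 - 2t + 2t² + 3t³), the product of all factors after the first has coefficients 2,16,38,21,27,135,81 for degrees 0…6.
[t⁶] = 1·81 + 12·135 + 54·27 + 108·21 + 81·38 = 8505.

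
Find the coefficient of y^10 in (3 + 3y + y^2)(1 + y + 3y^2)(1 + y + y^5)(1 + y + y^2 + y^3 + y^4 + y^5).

38

(3 + 3y + y^2) has coefficients 3,3,1 for degrees 0…2.
(1 + y + 3y^2) has coefficients 1,1,3,0,0,0,0,0,0,0,0 for degrees 0…10.
Multiplying by (1 + y + y^5) gives running coefficients 1,2,4,3,0,1,1,3,0,0,0 for degrees 0…10.
Finally multiplying by (1 + y + y^2 + y^3 + y^4 + y^5), the product of all factors after the first has coefficients 1,3,7,10,10,11,11,12,8,5,5 for degrees 0…10.
[y^10] = 3·5 + 3·5 + 1·8 = 38.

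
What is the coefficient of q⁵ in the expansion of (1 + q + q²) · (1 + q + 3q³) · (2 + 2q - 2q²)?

(1 + q + q²) has coefficients 1,1,1 for degrees 0…2.
(1 + q + 3q³) has coefficients 1,1,0,3,0,0 for degrees 0…5.
Finally multiplying by (2 + 2q - 2q²), the product of all factors after the first has coefficients 2,4,0,4,6,-6 for degrees 0…5.
[q⁵] = 1·(-6) + 1·6 + 1·4 = 4.

4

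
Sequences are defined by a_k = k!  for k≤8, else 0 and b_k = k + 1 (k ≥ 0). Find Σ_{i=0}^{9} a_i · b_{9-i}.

99461

The convolution is the x^9 coefficient of A(x)B(x).
Σ = 1·10 + 1·9 + 2·8 + 6·7 + 24·6 + 120·5 + 720·4 + 5040·3 + 40320·2 + 0·1 = 99461.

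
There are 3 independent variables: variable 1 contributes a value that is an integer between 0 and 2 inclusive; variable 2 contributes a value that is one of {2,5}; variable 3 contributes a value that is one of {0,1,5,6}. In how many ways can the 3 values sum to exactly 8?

3

The generating function for the choices is (1 + t + t^2)·(t^2 + t^5)·(1 + t + t^5 + t^6); the count is [t^8].
(1 + t + t^2) has coefficients 1,1,1 for degrees 0…2.
(t^2 + t^5) has coefficients 0,0,1,0,0,1,0,0,0 for degrees 0…8.
Finally multiplying by (1 + t + t^5 + t^6), the product of all factors after the first has coefficients 0,0,1,1,0,1,1,1,1 for degrees 0…8.
[t^8] = 1·1 + 1·1 + 1·1 = 3.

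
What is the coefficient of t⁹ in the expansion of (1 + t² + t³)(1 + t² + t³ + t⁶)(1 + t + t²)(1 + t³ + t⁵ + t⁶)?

(1 + t² + t³) has coefficients 1,0,1,1 for degrees 0…3.
(1 + t² + t³ + t⁶) has coefficients 1,0,1,1,0,0,1,0,0,0 for degrees 0…9.
Multiplying by (1 + t + t²) gives running coefficients 1,1,2,2,2,1,1,1,1,0 for degrees 0…9.
Finally multiplying by (1 + t³ + t⁵ + t⁶), the product of all factors after the first has coefficients 1,1,2,3,3,4,5,6,6,5 for degrees 0…9.
[t⁹] = 1·5 + 1·6 + 1·5 = 16.

16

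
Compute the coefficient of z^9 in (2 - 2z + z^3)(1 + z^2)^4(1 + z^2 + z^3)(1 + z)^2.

14

(2 - 2z + z^3) has coefficients 2,-2,0,1 for degrees 0…3.
(1 + z^2)^4 has coefficients 1,0,4,0,6,0,4,0,1,0 for degrees 0…9.
Multiplying by (1 + z^2 + z^3) gives running coefficients 1,0,5,1,10,4,10,6,5,4 for degrees 0…9.
Finally multiplying by (1 + z)^2, the product of all factors after the first has coefficients 1,2,6,11,17,25,28,30,27,20 for degrees 0…9.
[z^9] = 2·20 − 2·27 + 1·28 = 14.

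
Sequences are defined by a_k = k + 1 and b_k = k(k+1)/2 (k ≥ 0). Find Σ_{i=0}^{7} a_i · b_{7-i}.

210

Write out a_i and b_{7-i} for i = 0,…,7 and sum the products.
Σ = 1·28 + 2·21 + 3·15 + 4·10 + 5·6 + 6·3 + 7·1 + 8·0 = 210.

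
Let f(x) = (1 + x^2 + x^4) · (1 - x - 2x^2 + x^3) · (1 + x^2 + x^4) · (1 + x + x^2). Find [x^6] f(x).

-6

(1 + x^2 + x^4) has coefficients 1,0,1,0,1 for degrees 0…4.
(1 - x - 2x^2 + x^3) has coefficients 1,-1,-2,1,0,0,0 for degrees 0…6.
Multiplying by (1 + x^2 + x^4) gives running coefficients 1,-1,-1,0,-1,0,-2 for degrees 0…6.
Finally multiplying by (1 + x + x^2), the product of all factors after the first has coefficients 1,0,-1,-2,-2,-1,-3 for degrees 0…6.
[x^6] = 1·(-3) + 1·(-2) + 1·(-1) = -6.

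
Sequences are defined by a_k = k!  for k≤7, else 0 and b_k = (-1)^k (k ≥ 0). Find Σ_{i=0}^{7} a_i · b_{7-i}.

This is [x^7] in the product of the two ordinary generating functions.
Σ = 1·(-1) + 1·1 + 2·(-1) + 6·1 + 24·(-1) + 120·1 + 720·(-1) + 5040·1 = 4420.

4420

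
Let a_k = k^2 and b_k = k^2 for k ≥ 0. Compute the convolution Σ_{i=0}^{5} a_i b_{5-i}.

104

The convolution is the x^5 coefficient of A(x)B(x).
Σ = 0·25 + 1·16 + 4·9 + 9·4 + 16·1 + 25·0 = 104.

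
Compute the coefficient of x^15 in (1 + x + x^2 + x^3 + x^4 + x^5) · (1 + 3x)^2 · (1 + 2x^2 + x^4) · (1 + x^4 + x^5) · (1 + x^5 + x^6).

295

(1 + x + x^2 + x^3 + x^4 + x^5) has coefficients 1,1,1,1,1,1 for degrees 0…5.
(1 + 3x)^2 has coefficients 1,6,9,0,0,0,0,0,0,0,0,0,0,0,0,0 for degrees 0…15.
Multiplying by (1 + 2x^2 + x^4) gives running coefficients 1,6,11,12,19,6,9,0,0,0,0,0,0,0,0,0 for degrees 0…15.
Multiplying by (1 + x^4 + x^5) gives running coefficients 1,6,11,12,20,13,26,23,31,25,15,9,0,0,0,0 for degrees 0…15.
Finally multiplying by (1 + x^5 + x^6), the product of all factors after the first has coefficients 1,6,11,12,20,14,33,40,54,57,48,48,49,54,56,40 for degrees 0…15.
[x^15] = 1·40 + 1·56 + 1·54 + 1·49 + 1·48 + 1·48 = 295.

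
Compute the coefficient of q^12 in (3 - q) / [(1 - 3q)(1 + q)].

1062883

Partial fractions give a closed form: a_n = (2)·3^n + (1)·(-1)^n.
At n = 12: a_12 = 1062883.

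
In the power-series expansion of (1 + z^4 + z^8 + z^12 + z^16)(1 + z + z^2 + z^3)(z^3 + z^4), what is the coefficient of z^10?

(1 + z^4 + z^8 + z^12 + z^16) has coefficients 1,0,0,0,1,0,0,0,1,0,0 for degrees 0…10.
(1 + z + z^2 + z^3) has coefficients 1,1,1,1,0,0,0,0,0,0,0 for degrees 0…10.
Finally multiplying by (z^3 + z^4), the product of all factors after the first has coefficients 0,0,0,1,2,2,2,1,0,0,0 for degrees 0…10.
[z^10] = 1·0 + 1·2 + 1·0 = 2.

2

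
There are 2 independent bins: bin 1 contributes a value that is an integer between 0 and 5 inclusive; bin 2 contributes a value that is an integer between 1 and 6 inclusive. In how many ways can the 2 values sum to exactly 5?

5

The generating function for the choices is (1 + t + t^2 + t^3 + t^4 + t^5)·(t + t^2 + t^3 + t^4 + t^5 + t^6); the count is [t^5].
(1 + t + t^2 + t^3 + t^4 + t^5) has coefficients 1,1,1,1,1,1 for degrees 0…5.
(t + t^2 + t^3 + t^4 + t^5 + t^6) has coefficients 0,1,1,1,1,1 for degrees 0…5.
[t^5] = 1·1 + 1·1 + 1·1 + 1·1 + 1·1 + 1·0 = 5.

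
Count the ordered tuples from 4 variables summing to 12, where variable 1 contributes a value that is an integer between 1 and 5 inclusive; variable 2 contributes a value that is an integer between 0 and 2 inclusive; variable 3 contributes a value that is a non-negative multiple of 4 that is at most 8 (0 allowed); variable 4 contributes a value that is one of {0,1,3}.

The generating function for the choices is (z + z^2 + z^3 + z^4 + z^5)·(1 + z + z^2)·(1 + z^4 + z^8)·(1 + z + z^3); the count is [z^12].
(z + z^2 + z^3 + z^4 + z^5) has coefficients 0,1,1,1,1,1 for degrees 0…5.
(1 + z + z^2) has coefficients 1,1,1,0,0,0,0,0,0,0,0,0,0 for degrees 0…12.
Multiplying by (1 + z^4 + z^8) gives running coefficients 1,1,1,0,1,1,1,0,1,1,1,0,0 for degrees 0…12.
Finally multiplying by (1 + z + z^3), the product of all factors after the first has coefficients 1,2,2,2,2,3,2,2,2,3,2,2,1 for degrees 0…12.
[z^12] = 1·2 + 1·2 + 1·3 + 1·2 + 1·2 = 11.

11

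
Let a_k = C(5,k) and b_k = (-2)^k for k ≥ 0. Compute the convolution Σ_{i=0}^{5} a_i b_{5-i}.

Write out a_i and b_{5-i} for i = 0,…,5 and sum the products.
Σ = 1·(-32) + 5·16 + 10·(-8) + 10·4 + 5·(-2) + 1·1 = -1.

-1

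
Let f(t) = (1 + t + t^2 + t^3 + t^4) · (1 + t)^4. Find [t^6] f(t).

(1 + t + t^2 + t^3 + t^4) has coefficients 1,1,1,1,1 for degrees 0…4.
(1 + t)^4 has coefficients 1,4,6,4,1,0,0 for degrees 0…6.
[t^6] = 1·0 + 1·0 + 1·1 + 1·4 + 1·6 = 11.

11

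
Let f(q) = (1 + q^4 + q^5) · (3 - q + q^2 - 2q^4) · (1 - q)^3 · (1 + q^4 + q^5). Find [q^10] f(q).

-6

(1 + q^4 + q^5) has coefficients 1,0,0,0,1,1 for degrees 0…5.
(3 - q + q^2 - 2q^4) has coefficients 3,-1,1,0,-2,0,0,0,0,0,0 for degrees 0…10.
Multiplying by (1 - q)^3 gives running coefficients 3,-10,13,-9,2,5,-6,2,0,0,0 for degrees 0…10.
Finally multiplying by (1 + q^4 + q^5), the product of all factors after the first has coefficients 3,-10,13,-9,5,-2,-3,6,-7,7,-1 for degrees 0…10.
[q^10] = 1·(-1) + 1·(-3) + 1·(-2) = -6.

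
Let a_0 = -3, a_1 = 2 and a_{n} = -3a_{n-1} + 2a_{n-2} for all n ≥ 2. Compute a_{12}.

The ordinary generating function has denominator 1 + 3y - 2y^2.
Iterating the recurrence: a_0,…,a_{12} = -3, 2, -12, 40, -144, 512, -1824, 6496, -23136, 82400, -293472, 1045216, -3722592.

-3722592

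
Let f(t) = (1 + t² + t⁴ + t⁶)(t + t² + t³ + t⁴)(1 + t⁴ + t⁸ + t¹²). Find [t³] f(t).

2

(1 + t² + t⁴ + t⁶) has coefficients 1,0,1,0 for degrees 0…3.
(t + t² + t³ + t⁴) has coefficients 0,1,1,1 for degrees 0…3.
Finally multiplying by (1 + t⁴ + t⁸ + t¹²), the product of all factors after the first has coefficients 0,1,1,1 for degrees 0…3.
[t³] = 1·1 + 1·1 = 2.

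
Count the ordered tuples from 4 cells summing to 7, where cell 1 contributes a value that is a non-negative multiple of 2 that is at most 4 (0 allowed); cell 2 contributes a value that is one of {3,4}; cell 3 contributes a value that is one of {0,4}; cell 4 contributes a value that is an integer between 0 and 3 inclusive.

5

The generating function for the choices is (1 + q^2 + q^4)·(q^3 + q^4)·(1 + q^4)·(1 + q + q^2 + q^3); the count is [q^7].
(1 + q^2 + q^4) has coefficients 1,0,1,0,1 for degrees 0…4.
(q^3 + q^4) has coefficients 0,0,0,1,1,0,0,0 for degrees 0…7.
Multiplying by (1 + q^4) gives running coefficients 0,0,0,1,1,0,0,1 for degrees 0…7.
Finally multiplying by (1 + q + q^2 + q^3), the product of all factors after the first has coefficients 0,0,0,1,2,2,2,2 for degrees 0…7.
[q^7] = 1·2 + 1·2 + 1·1 = 5.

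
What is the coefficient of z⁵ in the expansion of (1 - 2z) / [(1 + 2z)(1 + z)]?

-125

Partial fractions give a closed form: a_n = (4)·(-2)^n + (-3)·(-1)^n.
At n = 5: a_5 = -125.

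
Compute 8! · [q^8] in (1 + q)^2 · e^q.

The EGF product rule gives c_8 = Σ_{k_1+k_2=8} C(8; k_1,k_2) · ∏ g_i(k_i), where (1+q)^2 gives the falling factorial (2)_k; e^q gives (1)^k.
g_1(k) for k = 0…8: 1, 2, 2, 0, 0, 0, 0, 0, 0.
g_2(k) for k = 0…8: 1, 1, 1, 1, 1, 1, 1, 1, 1.
c_8 = Σ_k C(8,k)·g_1(k)·g_2(8−k) = 1·1·1 + 8·2·1 + 28·2·1 = 1 + 16 + 56 = 73.

73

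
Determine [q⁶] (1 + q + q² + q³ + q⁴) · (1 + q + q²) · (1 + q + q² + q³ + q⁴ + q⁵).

14

(1 + q + q² + q³ + q⁴) has coefficients 1,1,1,1,1 for degrees 0…4.
(1 + q + q²) has coefficients 1,1,1,0,0,0,0 for degrees 0…6.
Finally multiplying by (1 + q + q² + q³ + q⁴ + q⁵), the product of all factors after the first has coefficients 1,2,3,3,3,3,2 for degrees 0…6.
[q⁶] = 1·2 + 1·3 + 1·3 + 1·3 + 1·3 = 14.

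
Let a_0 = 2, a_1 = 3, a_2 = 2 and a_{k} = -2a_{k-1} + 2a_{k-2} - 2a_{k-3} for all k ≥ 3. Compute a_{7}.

-92

The ordinary generating function has denominator 1 + 2y - 2y^2 + 2y^3.
Iterating the recurrence: a_0,…,a_{7} = 2, 3, 2, -2, 2, -12, 32, -92.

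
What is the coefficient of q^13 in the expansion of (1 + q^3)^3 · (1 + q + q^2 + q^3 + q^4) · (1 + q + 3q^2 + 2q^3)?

13

(1 + q^3)^3 has coefficients 1,0,0,3,0,0,3,0,0,1 for degrees 0…9.
(1 + q + q^2 + q^3 + q^4) has coefficients 1,1,1,1,1,0,0,0,0,0,0,0,0,0 for degrees 0…13.
Finally multiplying by (1 + q + 3q^2 + 2q^3), the product of all factors after the first has coefficients 1,2,5,7,7,6,5,2,0,0,0,0,0,0 for degrees 0…13.
[q^13] = 1·0 + 3·0 + 3·2 + 1·7 = 13.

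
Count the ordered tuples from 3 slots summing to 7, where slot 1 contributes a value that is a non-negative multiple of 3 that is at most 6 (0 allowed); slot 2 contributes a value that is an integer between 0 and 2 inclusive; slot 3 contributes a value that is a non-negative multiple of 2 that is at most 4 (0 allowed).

3

The generating function for the choices is (1 + x^3 + x^6)·(1 + x + x^2)·(1 + x^2 + x^4); the count is [x^7].
(1 + x^3 + x^6) has coefficients 1,0,0,1,0,0,1 for degrees 0…6.
(1 + x + x^2) has coefficients 1,1,1,0,0,0,0,0 for degrees 0…7.
Finally multiplying by (1 + x^2 + x^4), the product of all factors after the first has coefficients 1,1,2,1,2,1,1,0 for degrees 0…7.
[x^7] = 1·0 + 1·2 + 1·1 = 3.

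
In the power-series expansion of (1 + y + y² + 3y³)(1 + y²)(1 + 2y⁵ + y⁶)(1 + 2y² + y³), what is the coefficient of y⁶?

(1 + y + y² + 3y³) has coefficients 1,1,1,3 for degrees 0…3.
(1 + y²) has coefficients 1,0,1,0,0,0,0 for degrees 0…6.
Multiplying by (1 + 2y⁵ + y⁶) gives running coefficients 1,0,1,0,0,2,1 for degrees 0…6.
Finally multiplying by (1 + 2y² + y³), the product of all factors after the first has coefficients 1,0,3,1,2,3,1 for degrees 0…6.
[y⁶] = 1·1 + 1·3 + 1·2 + 3·1 = 9.

9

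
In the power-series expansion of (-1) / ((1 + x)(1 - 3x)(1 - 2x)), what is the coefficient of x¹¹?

Partial fractions give a closed form: a_n = (-1/12)·(-1)^n + (-9/4)·3^n + (4/3)·2^n.
At n = 11: a_11 = -395850.

-395850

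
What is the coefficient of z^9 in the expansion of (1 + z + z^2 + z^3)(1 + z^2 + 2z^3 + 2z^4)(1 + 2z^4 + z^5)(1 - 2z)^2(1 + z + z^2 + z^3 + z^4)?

18

(1 + z + z^2 + z^3) has coefficients 1,1,1,1 for degrees 0…3.
(1 + z^2 + 2z^3 + 2z^4) has coefficients 1,0,1,2,2,0,0,0,0,0 for degrees 0…9.
Multiplying by (1 + 2z^4 + z^5) gives running coefficients 1,0,1,2,4,1,2,5,6,2 for degrees 0…9.
Multiplying by (1 - 2z)^2 gives running coefficients 1,-4,5,-2,0,-7,14,1,-6,-2 for degrees 0…9.
Finally multiplying by (1 + z + z^2 + z^3 + z^4), the product of all factors after the first has coefficients 1,-3,2,0,0,-8,10,6,2,0 for degrees 0…9.
[z^9] = 1·0 + 1·2 + 1·6 + 1·10 = 18.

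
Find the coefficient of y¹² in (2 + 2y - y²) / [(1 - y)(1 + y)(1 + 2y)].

Partial fractions give a closed form: a_n = (1/2)·1^n + (1/2)·(-1)^n + (1)·(-2)^n.
At n = 12: a_12 = 4097.

4097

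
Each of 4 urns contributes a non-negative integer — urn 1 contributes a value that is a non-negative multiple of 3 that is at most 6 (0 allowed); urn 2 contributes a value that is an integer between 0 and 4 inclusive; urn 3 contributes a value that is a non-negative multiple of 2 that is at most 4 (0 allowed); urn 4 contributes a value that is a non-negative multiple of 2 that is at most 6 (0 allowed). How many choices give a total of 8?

The generating function for the choices is (1 + z³ + z⁶)·(1 + z + z² + z³ + z⁴)·(1 + z² + z⁴)·(1 + z² + z⁴ + z⁶); the count is [z⁸].
(1 + z³ + z⁶) has coefficients 1,0,0,1,0,0,1 for degrees 0…6.
(1 + z + z² + z³ + z⁴) has coefficients 1,1,1,1,1,0,0,0,0 for degrees 0…8.
Multiplying by (1 + z² + z⁴) gives running coefficients 1,1,2,2,3,2,2,1,1 for degrees 0…8.
Finally multiplying by (1 + z² + z⁴ + z⁶), the product of all factors after the first has coefficients 1,1,3,3,6,5,8,6,8 for degrees 0…8.
[z⁸] = 1·8 + 1·5 + 1·3 = 16.

16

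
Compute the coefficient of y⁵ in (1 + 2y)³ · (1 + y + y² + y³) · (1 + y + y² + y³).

92

(1 + 2y)³ has coefficients 1,6,12,8 for degrees 0…3.
(1 + y + y² + y³) has coefficients 1,1,1,1,0,0 for degrees 0…5.
Finally multiplying by (1 + y + y² + y³), the product of all factors after the first has coefficients 1,2,3,4,3,2 for degrees 0…5.
[y⁵] = 1·2 + 6·3 + 12·4 + 8·3 = 92.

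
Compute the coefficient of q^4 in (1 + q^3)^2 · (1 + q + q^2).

(1 + q^3)^2 has coefficients 1,0,0,2,0 for degrees 0…4.
(1 + q + q^2) has coefficients 1,1,1,0,0 for degrees 0…4.
[q^4] = 1·0 + 2·1 = 2.

2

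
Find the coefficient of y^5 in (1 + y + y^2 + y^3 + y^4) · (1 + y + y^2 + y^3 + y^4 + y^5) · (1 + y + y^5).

(1 + y + y^2 + y^3 + y^4) has coefficients 1,1,1,1,1 for degrees 0…4.
(1 + y + y^2 + y^3 + y^4 + y^5) has coefficients 1,1,1,1,1,1 for degrees 0…5.
Finally multiplying by (1 + y + y^5), the product of all factors after the first has coefficients 1,2,2,2,2,3 for degrees 0…5.
[y^5] = 1·3 + 1·2 + 1·2 + 1·2 + 1·2 = 11.

11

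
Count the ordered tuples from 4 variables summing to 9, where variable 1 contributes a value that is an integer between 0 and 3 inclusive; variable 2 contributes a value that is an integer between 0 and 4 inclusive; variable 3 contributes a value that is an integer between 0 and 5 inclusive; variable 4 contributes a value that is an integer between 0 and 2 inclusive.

The generating function for the choices is (1 + z + z^2 + z^3)·(1 + z + z^2 + z^3 + z^4)·(1 + z + z^2 + z^3 + z^4 + z^5)·(1 + z + z^2); the count is [z^9].
(1 + z + z^2 + z^3) has coefficients 1,1,1,1 for degrees 0…3.
(1 + z + z^2 + z^3 + z^4) has coefficients 1,1,1,1,1,0,0,0,0,0 for degrees 0…9.
Multiplying by (1 + z + z^2 + z^3 + z^4 + z^5) gives running coefficients 1,2,3,4,5,5,4,3,2,1 for degrees 0…9.
Finally multiplying by (1 + z + z^2), the product of all factors after the first has coefficients 1,3,6,9,12,14,14,12,9,6 for degrees 0…9.
[z^9] = 1·6 + 1·9 + 1·12 + 1·14 = 41.

41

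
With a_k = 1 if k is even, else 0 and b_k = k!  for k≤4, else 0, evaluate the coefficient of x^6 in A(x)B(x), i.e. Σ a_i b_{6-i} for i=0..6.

27

The convolution is the t^6 coefficient of A(t)B(t).
Σ = 1·0 + 0·0 + 1·24 + 0·6 + 1·2 + 0·1 + 1·1 = 27.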